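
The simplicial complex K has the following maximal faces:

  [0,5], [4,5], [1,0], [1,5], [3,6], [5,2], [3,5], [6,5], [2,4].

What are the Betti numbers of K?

b_0 = 1, b_1 = 3.

Order the vertices as 0 < 1 < 2 < 3 < 4 < 5 < 6. Listing each simplex with vertices in this order, K has dimension 1 with simplices:

  0-simplices (7): [0], [1], [2], [3], [4], [5], [6]
  1-simplices (9): [0,1], [0,5], [1,5], [2,4], [2,5], [3,5], [3,6], [4,5], [5,6]

giving chain groups C_0 ≅ Z^7, C_1 ≅ Z^9.

The boundary map ∂_1: C_1 → C_0 maps an edge to its endpoints' difference, ∂[p,q] = q − p. For instance
  ∂[2,5] = [5] − [2].
The resulting 7×9 matrix has rank 6, and its Smith normal form has invariant factors (1,1,1,1,1,1).

Reading off H_k = ker ∂_k / im ∂_{k+1}:

  H_0: rank C_0 − rank ∂_1 = 7 − 6 = 1, and the invariant factors of ∂_1 are all 1, so H_0 ≅ Z.
  H_1: rank ker ∂_1 − rank ∂_2 = (9 − 6) − 0 = 3, and there is no ∂_2, so H_1 ≅ Z^3.

(K is a triangulation of a wedge of 3 circles.)

Hence the Betti numbers are b_0 = 1, b_1 = 3.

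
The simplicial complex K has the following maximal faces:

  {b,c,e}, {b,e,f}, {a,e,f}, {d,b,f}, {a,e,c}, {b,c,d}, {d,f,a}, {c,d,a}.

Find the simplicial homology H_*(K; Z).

H_0 ≅ Z,  H_1 = 0,  H_2 ≅ Z.

Order the vertices as a < b < c < d < e < f. Listing each simplex with vertices in this order, K has dimension 2 with simplices:

  0-simplices (6): a, b, c, d, e, f
  1-simplices (12): ac, ad, ae, af, bc, bd, be, bf, cd, ce, df, ef
  2-simplices (8): acd, ace, adf, aef, bcd, bce, bdf, bef

giving chain groups C_0 ≅ Z^6, C_1 ≅ Z^12, C_2 ≅ Z^8.

The boundary map ∂_1: C_1 → C_0 sends each edge [p,q] (with p < q) to q − p.
As a 6×12 matrix over Z this has rank 5, with invariant factors (1,1,1,1,1).

∂_2: C_2 → C_1 maps a triangle to the signed sum of its edges. For instance
  ∂acd = cd − ad + ac,
  ∂aef = ef − af + ae.
The 12×8 boundary matrix has rank 7 and Smith normal form diag(1,1,1,1,1,1,1).

From H_k ≅ ker(∂_k) / im(∂_{k+1}) we obtain:

  H_0: rank C_0 − rank ∂_1 = 6 − 5 = 1, and the invariant factors of ∂_1 are all 1, so H_0 ≅ Z.
  H_1: rank ker ∂_1 − rank ∂_2 = (12 − 5) − 7 = 0, and the invariant factors of ∂_2 are all 1, so H_1 ≅ 0.
  H_2: rank ker ∂_2 − rank ∂_3 = (8 − 7) − 0 = 1, and there is no ∂_3, so H_2 ≅ Z.

As a check, the Euler characteristic is 6 − 12 + 8 = 2, which agrees with 1 − 0 + 1 = 2.
(K is a triangulation of the 2-sphere S^2.)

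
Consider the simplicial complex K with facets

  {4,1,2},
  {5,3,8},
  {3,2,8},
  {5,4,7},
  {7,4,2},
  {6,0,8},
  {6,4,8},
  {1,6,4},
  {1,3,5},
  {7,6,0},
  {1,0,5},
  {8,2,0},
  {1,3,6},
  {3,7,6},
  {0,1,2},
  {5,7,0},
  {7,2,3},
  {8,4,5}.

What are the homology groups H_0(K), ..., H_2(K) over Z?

H_0 = Z,  H_1 = Z^2,  H_2 = Z.

K has 9 vertices, 27 edges, 18 triangles.
rank ∂_0 = 0, rank ∂_1 = 8 ⇒ b_0 = 9 − 0 − 8 = 1; all invariant factors of ∂_1 are 1 so no torsion. So H_0 = Z.
rank ∂_1 = 8, rank ∂_2 = 17 ⇒ b_1 = 27 − 8 − 17 = 2; all invariant factors of ∂_2 are 1 so no torsion. So H_1 = Z^2.
rank ∂_2 = 17, rank ∂_3 = 0 ⇒ b_2 = 18 − 17 − 0 = 1. So H_2 = Z.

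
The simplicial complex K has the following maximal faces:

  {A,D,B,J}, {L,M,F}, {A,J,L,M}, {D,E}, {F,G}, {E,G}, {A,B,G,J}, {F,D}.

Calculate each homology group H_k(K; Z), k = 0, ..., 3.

Order the vertices as A < B < D < E < F < G < J < L < M. Listing each simplex with vertices in this order, K has dimension 3 with simplices:

  0-simplices (9): A, B, D, E, F, G, J, L, M
  1-simplices (20): AB, AD, AG, AJ, AL, AM, BD, BG, BJ, DE, DF, DJ, EG, FG, FL, FM, GJ, JL, JM, LM
  2-simplices (12): ABD, ABG, ABJ, ADJ, AGJ, AJL, AJM, ALM, BDJ, BGJ, FLM, JLM
  3-simplices (3): ABDJ, ABGJ, AJLM

giving chain groups C_0 ≅ Z^9, C_1 ≅ Z^20, C_2 ≅ Z^12, C_3 ≅ Z^3.

∂_1: C_1 → C_0 maps an edge to its endpoints' difference, ∂[p,q] = q − p. For instance
  ∂JM = M − J.
The resulting 9×20 matrix has rank 8, and its Smith normal form has invariant factors (1,1,1,1,1,1,1,1).

Boundary ∂_2: C_2 → C_1 acts by ∂[p,q,r] = [q,r] − [p,r] + [p,q]. For instance
  ∂FLM = LM − FM + FL,
  ∂AJM = JM − AM + AJ.
The 20×12 boundary matrix has rank 9 and Smith normal form diag(1,1,1,1,1,1,1,1,1).

∂_3: C_3 → C_2 sends each 3-simplex σ to the alternating sum Σ_i (−1)^i (σ with its i-th vertex removed). For instance
  ∂ABDJ = BDJ − ADJ + ABJ − ABD,
  ∂ABGJ = BGJ − AGJ + ABJ − ABG.
As a 12×3 matrix over Z this has rank 3, with invariant factors (1,1,1).

Reading off H_k = ker ∂_k / im ∂_{k+1}:

  H_0: rank C_0 − rank ∂_1 = 9 − 8 = 1, and the invariant factors of ∂_1 are all 1, so H_0 ≅ Z.
  H_1: rank ker ∂_1 − rank ∂_2 = (20 − 8) − 9 = 3, and the invariant factors of ∂_2 are all 1, so H_1 ≅ Z^3.
  H_2: rank ker ∂_2 − rank ∂_3 = (12 − 9) − 3 = 0, and the invariant factors of ∂_3 are all 1, so H_2 ≅ 0.
  H_3: rank ker ∂_3 − rank ∂_4 = (3 − 3) − 0 = 0, and there is no ∂_4, so H_3 ≅ 0.

H_0 = Z,  H_1 = Z^3,  H_2 = 0,  H_3 = 0.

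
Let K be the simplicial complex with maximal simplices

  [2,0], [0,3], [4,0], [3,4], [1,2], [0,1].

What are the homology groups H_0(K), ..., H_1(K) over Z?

Fix the vertex order 0 < 1 < 2 < 3 < 4 and write every simplex with vertices in increasing order. Then dim K = 1 and the simplices of K are:

  0-simplices (5): [0], [1], [2], [3], [4]
  1-simplices (6): [0,1], [0,2], [0,3], [0,4], [1,2], [3,4]

giving chain groups C_0 ≅ Z^5, C_1 ≅ Z^6.

∂_1: C_1 → C_0 sends each edge [p,q] (with p < q) to q − p. For instance
  ∂[0,2] = [2] − [0].
The resulting 5×6 matrix has rank 4, and its Smith normal form has invariant factors (1,1,1,1).

Now H_k = ker ∂_k / im ∂_{k+1}, so:

  H_0: rank C_0 − rank ∂_1 = 5 − 4 = 1, and the invariant factors of ∂_1 are all 1, so H_0 = Z.
  H_1: rank ker ∂_1 − rank ∂_2 = (6 − 4) − 0 = 2, and there is no ∂_2, so H_1 = Z^2.

H_0 ≅ Z,  H_1 ≅ Z^2.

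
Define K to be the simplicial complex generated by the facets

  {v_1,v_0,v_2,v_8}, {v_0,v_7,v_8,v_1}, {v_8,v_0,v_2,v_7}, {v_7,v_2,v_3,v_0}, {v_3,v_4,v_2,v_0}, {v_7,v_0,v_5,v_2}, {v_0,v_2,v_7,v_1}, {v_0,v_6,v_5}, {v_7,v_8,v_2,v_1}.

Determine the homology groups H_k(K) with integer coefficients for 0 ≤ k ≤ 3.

H_0 ≅ Z,  H_1 = 0,  H_2 = 0,  H_3 ≅ Z.

Take the total order v_0 < v_1 < v_2 < v_3 < v_4 < v_5 < v_6 < v_7 < v_8 on the vertex set. Then K (dimension 3) consists of the simplices:

  0-simplices (9): [v_0], [v_1], [v_2], [v_3], [v_4], [v_5], [v_6], [v_7], [v_8]
  1-simplices (21): (21 of them)
  2-simplices (20): (20 of them)
  3-simplices (8): [v_0,v_1,v_2,v_7], [v_0,v_1,v_2,v_8], [v_0,v_1,v_7,v_8], [v_0,v_2,v_3,v_4], [v_0,v_2,v_3,v_7], [v_0,v_2,v_5,v_7], [v_0,v_2,v_7,v_8], [v_1,v_2,v_7,v_8]

so the chain groups are C_0 ≅ Z^9, C_1 ≅ Z^21, C_2 ≅ Z^20, C_3 ≅ Z^8.

The boundary map ∂_1: C_1 → C_0 sends each edge [p,q] (with p < q) to q − p. For instance
  ∂[v_7,v_8] = [v_8] − [v_7].
As a 9×21 matrix over Z this has rank 8, with invariant factors (1,1,1,1,1,1,1,1).

Boundary ∂_2: C_2 → C_1 sends each 2-simplex [p,q,r] to [q,r] − [p,r] + [p,q]. For instance
  ∂[v_1,v_2,v_8] = [v_2,v_8] − [v_1,v_8] + [v_1,v_2],
  ∂[v_0,v_2,v_8] = [v_2,v_8] − [v_0,v_8] + [v_0,v_2].
The 21×20 boundary matrix has rank 13 and Smith normal form diag(1,1,1,1,1,1,1,1,1,1,1,1,1).

Boundary ∂_3: C_3 → C_2 sends each 3-simplex σ to the alternating sum Σ_i (−1)^i (σ with its i-th vertex removed). For instance
  ∂[v_0,v_1,v_2,v_8] = [v_1,v_2,v_8] − [v_0,v_2,v_8] + [v_0,v_1,v_8] − [v_0,v_1,v_2],
  ∂[v_0,v_2,v_3,v_4] = [v_2,v_3,v_4] − [v_0,v_3,v_4] + [v_0,v_2,v_4] − [v_0,v_2,v_3].
The resulting 20×8 matrix has rank 7, and its Smith normal form has invariant factors (1,1,1,1,1,1,1).

Reading off H_k = ker ∂_k / im ∂_{k+1}:

  H_0: rank C_0 − rank ∂_1 = 9 − 8 = 1, and the invariant factors of ∂_1 are all 1, so H_0 = Z.
  H_1: rank ker ∂_1 − rank ∂_2 = (21 − 8) − 13 = 0, and the invariant factors of ∂_2 are all 1, so H_1 = 0.
  H_2: rank ker ∂_2 − rank ∂_3 = (20 − 13) − 7 = 0, and the invariant factors of ∂_3 are all 1, so H_2 = 0.
  H_3: rank ker ∂_3 − rank ∂_4 = (8 − 7) − 0 = 1, and there is no ∂_4, so H_3 = Z.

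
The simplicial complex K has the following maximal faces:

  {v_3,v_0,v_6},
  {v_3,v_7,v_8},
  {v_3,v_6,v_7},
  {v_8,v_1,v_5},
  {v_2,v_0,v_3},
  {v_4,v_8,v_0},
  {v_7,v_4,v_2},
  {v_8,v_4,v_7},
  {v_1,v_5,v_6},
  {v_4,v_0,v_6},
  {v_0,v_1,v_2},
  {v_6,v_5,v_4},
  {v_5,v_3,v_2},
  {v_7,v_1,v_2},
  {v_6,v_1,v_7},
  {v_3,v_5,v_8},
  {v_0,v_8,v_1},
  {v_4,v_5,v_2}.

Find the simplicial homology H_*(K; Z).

Order the vertices as v_0 < v_1 < v_2 < v_3 < v_4 < v_5 < v_6 < v_7 < v_8. Listing each simplex with vertices in this order, K has dimension 2 with simplices:

  0-simplices (9): [v_0], [v_1], [v_2], [v_3], [v_4], [v_5], [v_6], [v_7], [v_8]
  1-simplices (27): (27 of them)
  2-simplices (18): (18 of them)

Hence C_0 ≅ Z^9, C_1 ≅ Z^27, C_2 ≅ Z^18.

The boundary map ∂_1: C_1 → C_0 sends each edge [p,q] (with p < q) to q − p.
The resulting 9×27 matrix has rank 8, and its Smith normal form has invariant factors (1,1,1,1,1,1,1,1).

The boundary map ∂_2: C_2 → C_1 maps a triangle to the signed sum of its edges. For instance
  ∂[v_0,v_1,v_8] = [v_1,v_8] − [v_0,v_8] + [v_0,v_1],
  ∂[v_2,v_3,v_5] = [v_3,v_5] − [v_2,v_5] + [v_2,v_3].
As a 27×18 matrix over Z this has rank 17, with invariant factors (1,1,1,1,1,1,1,1,1,1,1,1,1,1,1,1,1).

Reading off H_k = ker ∂_k / im ∂_{k+1}:

  H_0: rank C_0 − rank ∂_1 = 9 − 8 = 1, and the invariant factors of ∂_1 are all 1, so H_0 ≅ Z.
  H_1: rank ker ∂_1 − rank ∂_2 = (27 − 8) − 17 = 2, and the invariant factors of ∂_2 are all 1, so H_1 ≅ Z^2.
  H_2: rank ker ∂_2 − rank ∂_3 = (18 − 17) − 0 = 1, and there is no ∂_3, so H_2 ≅ Z.

H_0 = Z,  H_1 = Z^2,  H_2 = Z.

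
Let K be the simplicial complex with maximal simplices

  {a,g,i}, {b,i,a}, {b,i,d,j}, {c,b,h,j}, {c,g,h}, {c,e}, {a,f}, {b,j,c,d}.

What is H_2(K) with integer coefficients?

H_2 ≅ 0.

Fix the vertex order a < b < c < d < e < f < g < h < i < j and write every simplex with vertices in increasing order. Then dim K = 3 and the simplices of K are:

  0-simplices (10): a, b, c, d, e, f, g, h, i, j
  1-simplices (20): ab, af, ag, ai, bc, bd, bh, bi, bj, cd, ce, cg, ch, cj, di, dj, gh, gi, hj, ij
  2-simplices (13): abi, agi, bcd, bch, bcj, bdi, bdj, bhj, bij, cdj, cgh, chj, dij
  3-simplices (3): bcdj, bchj, bdij

Hence C_0 ≅ Z^10, C_1 ≅ Z^20, C_2 ≅ Z^13, C_3 ≅ Z^3.

The boundary map ∂_1: C_1 → C_0 sends each edge [p,q] (with p < q) to q − p. For instance
  ∂cd = d − c.
This gives a 10×20 integer matrix of rank 9; reducing to Smith normal form yields diagonal entries (1,1,1,1,1,1,1,1,1).

The boundary map ∂_2: C_2 → C_1 maps a triangle to the signed sum of its edges. For instance
  ∂bhj = hj − bj + bh,
  ∂dij = ij − dj + di.
This gives a 20×13 integer matrix of rank 10; reducing to Smith normal form yields diagonal entries (1,1,1,1,1,1,1,1,1,1).

Boundary ∂_3: C_3 → C_2 sends each 3-simplex σ to the alternating sum Σ_i (−1)^i (σ with its i-th vertex removed). For instance
  ∂bchj = chj − bhj + bcj − bch,
  ∂bcdj = cdj − bdj + bcj − bcd.
This gives a 13×3 integer matrix of rank 3; reducing to Smith normal form yields diagonal entries (1,1,1).

Now H_k = ker ∂_k / im ∂_{k+1}, so:

  H_2: rank ker ∂_2 − rank ∂_3 = (13 − 10) − 3 = 0, and the invariant factors of ∂_3 are all 1, so H_2 = 0.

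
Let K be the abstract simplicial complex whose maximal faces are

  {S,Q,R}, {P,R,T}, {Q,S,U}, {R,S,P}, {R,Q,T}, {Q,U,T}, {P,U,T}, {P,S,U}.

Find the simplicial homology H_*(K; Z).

Take the total order P < Q < R < S < T < U on the vertex set. Then K (dimension 2) consists of the simplices:

  0-simplices (6): P, Q, R, S, T, U
  1-simplices (12): PR, PS, PT, PU, QR, QS, QT, QU, RS, RT, SU, TU
  2-simplices (8): PRS, PRT, PSU, PTU, QRS, QRT, QSU, QTU

Hence C_0 ≅ Z^6, C_1 ≅ Z^12, C_2 ≅ Z^8.

The boundary map ∂_1: C_1 → C_0 is given by ∂[p,q] = [q] − [p].
The 6×12 boundary matrix has rank 5 and Smith normal form diag(1,1,1,1,1).

Boundary ∂_2: C_2 → C_1 acts by ∂[p,q,r] = [q,r] − [p,r] + [p,q]. For instance
  ∂PRT = RT − PT + PR,
  ∂PTU = TU − PU + PT.
This gives a 12×8 integer matrix of rank 7; reducing to Smith normal form yields diagonal entries (1,1,1,1,1,1,1).

Computing H_k = (kernel of ∂_k) / (image of ∂_{k+1}):

  H_0: rank C_0 − rank ∂_1 = 6 − 5 = 1, and the invariant factors of ∂_1 are all 1, so H_0 = Z.
  H_1: rank ker ∂_1 − rank ∂_2 = (12 − 5) − 7 = 0, and the invariant factors of ∂_2 are all 1, so H_1 = 0.
  H_2: rank ker ∂_2 − rank ∂_3 = (8 − 7) − 0 = 1, and there is no ∂_3, so H_2 = Z.

H_0 = Z,  H_1 = 0,  H_2 = Z.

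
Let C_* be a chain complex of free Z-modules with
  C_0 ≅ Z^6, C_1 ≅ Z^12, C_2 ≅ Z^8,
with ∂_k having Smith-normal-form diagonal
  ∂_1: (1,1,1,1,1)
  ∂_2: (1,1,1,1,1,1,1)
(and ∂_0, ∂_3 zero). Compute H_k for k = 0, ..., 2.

H_0: b_0 = 6 − 0 − 5 = 1; torsion from ∂_1 factors > 1: none. So H_0 = Z.
H_1: b_1 = 12 − 5 − 7 = 0; torsion from ∂_2 factors > 1: none. So H_1 = 0.
H_2: b_2 = 8 − 7 − 0 = 1; torsion from ∂_3 factors > 1: none. So H_2 = Z.

H_0 = Z,  H_1 = 0,  H_2 = Z.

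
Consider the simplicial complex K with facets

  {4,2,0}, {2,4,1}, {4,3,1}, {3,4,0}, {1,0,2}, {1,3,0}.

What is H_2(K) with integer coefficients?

Order the vertices as 0 < 1 < 2 < 3 < 4. Listing each simplex with vertices in this order, K has dimension 2 with simplices:

  0-simplices (5): [0], [1], [2], [3], [4]
  1-simplices (9): [0,1], [0,2], [0,3], [0,4], [1,2], [1,3], [1,4], [2,4], [3,4]
  2-simplices (6): [0,1,2], [0,1,3], [0,2,4], [0,3,4], [1,2,4], [1,3,4]

Hence C_0 ≅ Z^5, C_1 ≅ Z^9, C_2 ≅ Z^6.

Boundary ∂_1: C_1 → C_0 sends each edge [p,q] (with p < q) to q − p. For instance
  ∂[3,4] = [4] − [3].
This gives a 5×9 integer matrix of rank 4; reducing to Smith normal form yields diagonal entries (1,1,1,1).

∂_2: C_2 → C_1 sends each 2-simplex [p,q,r] to [q,r] − [p,r] + [p,q]. For instance
  ∂[1,3,4] = [3,4] − [1,4] + [1,3],
  ∂[0,2,4] = [2,4] − [0,4] + [0,2].
This gives a 9×6 integer matrix of rank 5; reducing to Smith normal form yields diagonal entries (1,1,1,1,1).

Reading off H_k = ker ∂_k / im ∂_{k+1}:

  H_2: rank ker ∂_2 − rank ∂_3 = (6 − 5) − 0 = 1, and there is no ∂_3, so H_2 ≅ Z.

(K is a triangulation of the 2-sphere S^2.)

H_2 ≅ Z.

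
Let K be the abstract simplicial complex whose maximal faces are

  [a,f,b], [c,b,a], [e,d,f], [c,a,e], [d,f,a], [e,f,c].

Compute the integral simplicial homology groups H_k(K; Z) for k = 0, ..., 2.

H_0 ≅ Z,  H_1 ≅ Z,  H_2 = 0.

We work with the vertex ordering a < b < c < d < e < f. The simplices of K, each written with vertices in increasing order, are:

  0-simplices (6): a, b, c, d, e, f
  1-simplices (12): ab, ac, ad, ae, af, bc, bf, ce, cf, de, df, ef
  2-simplices (6): abc, abf, ace, adf, cef, def

giving chain groups C_0 ≅ Z^6, C_1 ≅ Z^12, C_2 ≅ Z^6.

∂_1: C_1 → C_0 is given by ∂[p,q] = [q] − [p].
The 6×12 boundary matrix has rank 5 and Smith normal form diag(1,1,1,1,1).

The boundary map ∂_2: C_2 → C_1 maps a triangle to the signed sum of its edges. For instance
  ∂abf = bf − af + ab,
  ∂adf = df − af + ad.
This gives a 12×6 integer matrix of rank 6; reducing to Smith normal form yields diagonal entries (1,1,1,1,1,1).

Now H_k = ker ∂_k / im ∂_{k+1}, so:

  H_0: rank C_0 − rank ∂_1 = 6 − 5 = 1, and the invariant factors of ∂_1 are all 1, so H_0 ≅ Z.
  H_1: rank ker ∂_1 − rank ∂_2 = (12 − 5) − 6 = 1, and the invariant factors of ∂_2 are all 1, so H_1 ≅ Z.
  H_2: rank ker ∂_2 − rank ∂_3 = (6 − 6) − 0 = 0, and there is no ∂_3, so H_2 ≅ 0.

(K is a triangulation of the cylinder S^1 x I.)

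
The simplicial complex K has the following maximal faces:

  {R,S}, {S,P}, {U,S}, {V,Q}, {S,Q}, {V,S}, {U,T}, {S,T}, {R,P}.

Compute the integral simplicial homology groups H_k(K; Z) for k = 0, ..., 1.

H_0 ≅ Z,  H_1 ≅ Z^3.

Take the total order P < Q < R < S < T < U < V on the vertex set. Then K (dimension 1) consists of the simplices:

  0-simplices (7): P, Q, R, S, T, U, V
  1-simplices (9): PR, PS, QS, QV, RS, ST, SU, SV, TU

giving chain groups C_0 ≅ Z^7, C_1 ≅ Z^9.

The boundary map ∂_1: C_1 → C_0 maps an edge to its endpoints' difference, ∂[p,q] = q − p.
This gives a 7×9 integer matrix of rank 6; reducing to Smith normal form yields diagonal entries (1,1,1,1,1,1).

Now H_k = ker ∂_k / im ∂_{k+1}, so:

  H_0: rank C_0 − rank ∂_1 = 7 − 6 = 1, and the invariant factors of ∂_1 are all 1, so H_0 ≅ Z.
  H_1: rank ker ∂_1 − rank ∂_2 = (9 − 6) − 0 = 3, and there is no ∂_2, so H_1 ≅ Z^3.

As a check, the Euler characteristic is 7 − 9 = -2, which agrees with 1 − 3 = -2.
(K is a triangulation of a wedge of 3 circles.)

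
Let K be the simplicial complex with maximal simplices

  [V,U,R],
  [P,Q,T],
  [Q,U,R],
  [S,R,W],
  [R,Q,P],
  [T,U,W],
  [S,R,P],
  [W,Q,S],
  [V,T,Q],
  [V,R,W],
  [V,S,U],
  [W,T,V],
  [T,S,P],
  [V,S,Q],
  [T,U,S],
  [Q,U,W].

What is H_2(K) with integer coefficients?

H_2 ≅ Z.

We work with the vertex ordering P < Q < R < S < T < U < V < W. The simplices of K, each written with vertices in increasing order, are:

  0-simplices (8): P, Q, R, S, T, U, V, W
  1-simplices (24): PQ, PR, PS, PT, QR, QS, QT, QU, QV, QW, RS, RU, RV, RW, ST, SU, SV, SW, TU, TV, TW, UV, UW, VW
  2-simplices (16): PQR, PQT, PRS, PST, QRU, QSV, QSW, QTV, QUW, RSW, RUV, RVW, STU, SUV, TUW, TVW

giving chain groups C_0 ≅ Z^8, C_1 ≅ Z^24, C_2 ≅ Z^16.

The boundary map ∂_1: C_1 → C_0 sends each edge [p,q] (with p < q) to q − p. For instance
  ∂RU = U − R.
The resulting 8×24 matrix has rank 7, and its Smith normal form has invariant factors (1,1,1,1,1,1,1).

Boundary ∂_2: C_2 → C_1 maps a triangle to the signed sum of its edges. For instance
  ∂STU = TU − SU + ST,
  ∂QSV = SV − QV + QS.
The 24×16 boundary matrix has rank 15 and Smith normal form diag(1,1,1,1,1,1,1,1,1,1,1,1,1,1,1).

From H_k ≅ ker(∂_k) / im(∂_{k+1}) we obtain:

  H_2: rank ker ∂_2 − rank ∂_3 = (16 − 15) − 0 = 1, and there is no ∂_3, so H_2 = Z.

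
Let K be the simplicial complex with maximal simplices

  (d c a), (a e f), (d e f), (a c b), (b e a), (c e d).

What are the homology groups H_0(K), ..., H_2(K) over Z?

H_0 ≅ Z,  H_1 ≅ Z,  H_2 = 0.

We work with the vertex ordering a < b < c < d < e < f. The simplices of K, each written with vertices in increasing order, are:

  0-simplices (6): a, b, c, d, e, f
  1-simplices (12): ab, ac, ad, ae, af, bc, be, cd, ce, de, df, ef
  2-simplices (6): abc, abe, acd, aef, cde, def

giving chain groups C_0 ≅ Z^6, C_1 ≅ Z^12, C_2 ≅ Z^6.

Boundary ∂_1: C_1 → C_0 sends each edge [p,q] (with p < q) to q − p. For instance
  ∂ab = b − a.
As a 6×12 matrix over Z this has rank 5, with invariant factors (1,1,1,1,1).

The boundary map ∂_2: C_2 → C_1 maps a triangle to the signed sum of its edges. For instance
  ∂cde = de − ce + cd,
  ∂def = ef − df + de.
As a 12×6 matrix over Z this has rank 6, with invariant factors (1,1,1,1,1,1).

Computing H_k = (kernel of ∂_k) / (image of ∂_{k+1}):

  H_0: rank C_0 − rank ∂_1 = 6 − 5 = 1, and the invariant factors of ∂_1 are all 1, so H_0 = Z.
  H_1: rank ker ∂_1 − rank ∂_2 = (12 − 5) − 6 = 1, and the invariant factors of ∂_2 are all 1, so H_1 = Z.
  H_2: rank ker ∂_2 − rank ∂_3 = (6 − 6) − 0 = 0, and there is no ∂_3, so H_2 = 0.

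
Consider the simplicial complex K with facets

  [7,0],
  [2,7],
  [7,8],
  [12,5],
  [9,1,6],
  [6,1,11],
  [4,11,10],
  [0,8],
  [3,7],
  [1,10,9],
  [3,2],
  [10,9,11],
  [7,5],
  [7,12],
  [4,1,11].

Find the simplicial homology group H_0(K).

H_0 ≅ Z^2.

Take the total order 0 < 1 < 2 < 3 < 4 < 5 < 6 < 7 < 8 < 9 < 10 < 11 < 12 on the vertex set. Then K (dimension 2) consists of the simplices:

  0-simplices (13): [0], [1], [2], [3], [4], [5], [6], [7], [8], [9], [10], [11], [12]
  1-simplices (21): [0,7], [0,8], [1,4], [1,6], [1,9], [1,10], [1,11], [2,3], [2,7], [3,7], [4,10], [4,11], [5,7], [5,12], [6,9], [6,11], [7,8], [7,12], [9,10], [9,11], [10,11]
  2-simplices (6): [1,4,11], [1,6,9], [1,6,11], [1,9,10], [4,10,11], [9,10,11]

so the chain groups are C_0 ≅ Z^13, C_1 ≅ Z^21, C_2 ≅ Z^6.

Boundary ∂_1: C_1 → C_0 maps an edge to its endpoints' difference, ∂[p,q] = q − p. For instance
  ∂[9,10] = [10] − [9].
As a 13×21 matrix over Z this has rank 11, with invariant factors (1,1,1,1,1,1,1,1,1,1,1).

The boundary map ∂_2: C_2 → C_1 maps a triangle to the signed sum of its edges. For instance
  ∂[1,6,9] = [6,9] − [1,9] + [1,6],
  ∂[1,9,10] = [9,10] − [1,10] + [1,9].
The resulting 21×6 matrix has rank 6, and its Smith normal form has invariant factors (1,1,1,1,1,1).

Now H_k = ker ∂_k / im ∂_{k+1}, so:

  H_0: rank C_0 − rank ∂_1 = 13 − 11 = 2, and the invariant factors of ∂_1 are all 1, so H_0 ≅ Z^2.

(K is a triangulation of the disjoint union of a wedge of 3 circles and the cylinder S^1 x I.)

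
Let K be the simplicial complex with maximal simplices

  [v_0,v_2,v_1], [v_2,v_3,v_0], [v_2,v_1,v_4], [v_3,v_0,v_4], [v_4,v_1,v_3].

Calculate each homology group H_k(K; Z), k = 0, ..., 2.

Take the total order v_0 < v_1 < v_2 < v_3 < v_4 on the vertex set. Then K (dimension 2) consists of the simplices:

  0-simplices (5): [v_0], [v_1], [v_2], [v_3], [v_4]
  1-simplices (10): [v_0,v_1], [v_0,v_2], [v_0,v_3], [v_0,v_4], [v_1,v_2], [v_1,v_3], [v_1,v_4], [v_2,v_3], [v_2,v_4], [v_3,v_4]
  2-simplices (5): [v_0,v_1,v_2], [v_0,v_2,v_3], [v_0,v_3,v_4], [v_1,v_2,v_4], [v_1,v_3,v_4]

Hence C_0 ≅ Z^5, C_1 ≅ Z^10, C_2 ≅ Z^5.

The boundary map ∂_1: C_1 → C_0 sends each edge [p,q] (with p < q) to q − p. For instance
  ∂[v_1,v_4] = [v_4] − [v_1].
The resulting 5×10 matrix has rank 4, and its Smith normal form has invariant factors (1,1,1,1).

Boundary ∂_2: C_2 → C_1 sends each 2-simplex [p,q,r] to [q,r] − [p,r] + [p,q]. For instance
  ∂[v_0,v_3,v_4] = [v_3,v_4] − [v_0,v_4] + [v_0,v_3],
  ∂[v_0,v_2,v_3] = [v_2,v_3] − [v_0,v_3] + [v_0,v_2].
The resulting 10×5 matrix has rank 5, and its Smith normal form has invariant factors (1,1,1,1,1).

Now H_k = ker ∂_k / im ∂_{k+1}, so:

  H_0: rank C_0 − rank ∂_1 = 5 − 4 = 1, and the invariant factors of ∂_1 are all 1, so H_0 = Z.
  H_1: rank ker ∂_1 − rank ∂_2 = (10 − 4) − 5 = 1, and the invariant factors of ∂_2 are all 1, so H_1 = Z.
  H_2: rank ker ∂_2 − rank ∂_3 = (5 − 5) − 0 = 0, and there is no ∂_3, so H_2 = 0.

As a check, the Euler characteristic is 5 − 10 + 5 = 0, which agrees with 1 − 1 + 0 = 0.
(K is a triangulation of the Möbius band.)

H_0 ≅ Z,  H_1 ≅ Z,  H_2 = 0.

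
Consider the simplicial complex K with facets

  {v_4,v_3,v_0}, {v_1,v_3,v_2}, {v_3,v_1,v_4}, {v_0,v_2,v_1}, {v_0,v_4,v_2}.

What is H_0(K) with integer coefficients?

H_0 ≅ Z.

Fix the vertex order v_0 < v_1 < v_2 < v_3 < v_4 and write every simplex with vertices in increasing order. Then dim K = 2 and the simplices of K are:

  0-simplices (5): [v_0], [v_1], [v_2], [v_3], [v_4]
  1-simplices (10): [v_0,v_1], [v_0,v_2], [v_0,v_3], [v_0,v_4], [v_1,v_2], [v_1,v_3], [v_1,v_4], [v_2,v_3], [v_2,v_4], [v_3,v_4]
  2-simplices (5): [v_0,v_1,v_2], [v_0,v_2,v_4], [v_0,v_3,v_4], [v_1,v_2,v_3], [v_1,v_3,v_4]

so the chain groups are C_0 ≅ Z^5, C_1 ≅ Z^10, C_2 ≅ Z^5.

∂_1: C_1 → C_0 is given by ∂[p,q] = [q] − [p]. For instance
  ∂[v_0,v_2] = [v_2] − [v_0].
The resulting 5×10 matrix has rank 4, and its Smith normal form has invariant factors (1,1,1,1).

∂_2: C_2 → C_1 acts by ∂[p,q,r] = [q,r] − [p,r] + [p,q]. For instance
  ∂[v_0,v_3,v_4] = [v_3,v_4] − [v_0,v_4] + [v_0,v_3],
  ∂[v_1,v_2,v_3] = [v_2,v_3] − [v_1,v_3] + [v_1,v_2].
The 10×5 boundary matrix has rank 5 and Smith normal form diag(1,1,1,1,1).

Now H_k = ker ∂_k / im ∂_{k+1}, so:

  H_0: rank C_0 − rank ∂_1 = 5 − 4 = 1, and the invariant factors of ∂_1 are all 1, so H_0 ≅ Z.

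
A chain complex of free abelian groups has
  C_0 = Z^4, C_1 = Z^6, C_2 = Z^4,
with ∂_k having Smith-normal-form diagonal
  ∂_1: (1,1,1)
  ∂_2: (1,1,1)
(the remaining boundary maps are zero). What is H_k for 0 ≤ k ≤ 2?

H_0: b_0 = 4 − 0 − 3 = 1; torsion from ∂_1 factors > 1: none. So H_0 ≅ Z.
H_1: b_1 = 6 − 3 − 3 = 0; torsion from ∂_2 factors > 1: none. So H_1 ≅ 0.
H_2: b_2 = 4 − 3 − 0 = 1; torsion from ∂_3 factors > 1: none. So H_2 ≅ Z.

H_0 ≅ Z,  H_1 = 0,  H_2 ≅ Z.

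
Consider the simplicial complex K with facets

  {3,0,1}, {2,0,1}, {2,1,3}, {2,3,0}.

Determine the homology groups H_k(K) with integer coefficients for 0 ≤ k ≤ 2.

H_0 = Z,  H_1 = 0,  H_2 = Z.

Fix the vertex order 0 < 1 < 2 < 3 and write every simplex with vertices in increasing order. Then dim K = 2 and the simplices of K are:

  0-simplices (4): [0], [1], [2], [3]
  1-simplices (6): [0,1], [0,2], [0,3], [1,2], [1,3], [2,3]
  2-simplices (4): [0,1,2], [0,1,3], [0,2,3], [1,2,3]

giving chain groups C_0 ≅ Z^4, C_1 ≅ Z^6, C_2 ≅ Z^4.

The boundary map ∂_1: C_1 → C_0 is given by ∂[p,q] = [q] − [p].
As a 4×6 matrix over Z this has rank 3, with invariant factors (1,1,1).

The boundary map ∂_2: C_2 → C_1 acts by ∂[p,q,r] = [q,r] − [p,r] + [p,q]. For instance
  ∂[0,2,3] = [2,3] − [0,3] + [0,2],
  ∂[0,1,3] = [1,3] − [0,3] + [0,1].
The resulting 6×4 matrix has rank 3, and its Smith normal form has invariant factors (1,1,1).

Reading off H_k = ker ∂_k / im ∂_{k+1}:

  H_0: rank C_0 − rank ∂_1 = 4 − 3 = 1, and the invariant factors of ∂_1 are all 1, so H_0 ≅ Z.
  H_1: rank ker ∂_1 − rank ∂_2 = (6 − 3) − 3 = 0, and the invariant factors of ∂_2 are all 1, so H_1 ≅ 0.
  H_2: rank ker ∂_2 − rank ∂_3 = (4 − 3) − 0 = 1, and there is no ∂_3, so H_2 ≅ Z.

As a check, the Euler characteristic is 4 − 6 + 4 = 2, which agrees with 1 − 0 + 1 = 2.
(K is a triangulation of the 2-sphere S^2.)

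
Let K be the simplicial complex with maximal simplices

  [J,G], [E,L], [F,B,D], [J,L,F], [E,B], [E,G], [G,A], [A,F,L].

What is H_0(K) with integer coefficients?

Take the total order A < B < D < E < F < G < J < L on the vertex set. Then K (dimension 2) consists of the simplices:

  0-simplices (8): A, B, D, E, F, G, J, L
  1-simplices (13): AF, AG, AL, BD, BE, BF, DF, EG, EL, FJ, FL, GJ, JL
  2-simplices (3): AFL, BDF, FJL

giving chain groups C_0 ≅ Z^8, C_1 ≅ Z^13, C_2 ≅ Z^3.

∂_1: C_1 → C_0 maps an edge to its endpoints' difference, ∂[p,q] = q − p. For instance
  ∂AG = G − A.
As a 8×13 matrix over Z this has rank 7, with invariant factors (1,1,1,1,1,1,1).

The boundary map ∂_2: C_2 → C_1 maps a triangle to the signed sum of its edges. For instance
  ∂BDF = DF − BF + BD,
  ∂FJL = JL − FL + FJ.
As a 13×3 matrix over Z this has rank 3, with invariant factors (1,1,1).

Reading off H_k = ker ∂_k / im ∂_{k+1}:

  H_0: rank C_0 − rank ∂_1 = 8 − 7 = 1, and the invariant factors of ∂_1 are all 1, so H_0 = Z.

H_0 ≅ Z.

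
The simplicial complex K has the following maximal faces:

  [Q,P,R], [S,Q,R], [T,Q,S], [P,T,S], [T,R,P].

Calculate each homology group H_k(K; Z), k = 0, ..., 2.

Fix the vertex order P < Q < R < S < T and write every simplex with vertices in increasing order. Then dim K = 2 and the simplices of K are:

  0-simplices (5): P, Q, R, S, T
  1-simplices (10): PQ, PR, PS, PT, QR, QS, QT, RS, RT, ST
  2-simplices (5): PQR, PRT, PST, QRS, QST

Hence C_0 ≅ Z^5, C_1 ≅ Z^10, C_2 ≅ Z^5.

Boundary ∂_1: C_1 → C_0 is given by ∂[p,q] = [q] − [p].
As a 5×10 matrix over Z this has rank 4, with invariant factors (1,1,1,1).

Boundary ∂_2: C_2 → C_1 acts by ∂[p,q,r] = [q,r] − [p,r] + [p,q]. For instance
  ∂PST = ST − PT + PS,
  ∂PQR = QR − PR + PQ.
As a 10×5 matrix over Z this has rank 5, with invariant factors (1,1,1,1,1).

Reading off H_k = ker ∂_k / im ∂_{k+1}:

  H_0: rank C_0 − rank ∂_1 = 5 − 4 = 1, and the invariant factors of ∂_1 are all 1, so H_0 ≅ Z.
  H_1: rank ker ∂_1 − rank ∂_2 = (10 − 4) − 5 = 1, and the invariant factors of ∂_2 are all 1, so H_1 ≅ Z.
  H_2: rank ker ∂_2 − rank ∂_3 = (5 − 5) − 0 = 0, and there is no ∂_3, so H_2 ≅ 0.

H_0 ≅ Z,  H_1 ≅ Z,  H_2 = 0.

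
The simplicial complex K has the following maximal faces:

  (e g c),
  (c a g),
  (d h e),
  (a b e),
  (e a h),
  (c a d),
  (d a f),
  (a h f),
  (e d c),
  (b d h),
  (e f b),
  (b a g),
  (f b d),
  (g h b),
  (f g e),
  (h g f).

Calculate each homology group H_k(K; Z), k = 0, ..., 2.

Order the vertices as a < b < c < d < e < f < g < h. Listing each simplex with vertices in this order, K has dimension 2 with simplices:

  0-simplices (8): a, b, c, d, e, f, g, h
  1-simplices (24): ab, ac, ad, ae, af, ag, ah, bd, be, bf, bg, bh, cd, ce, cg, de, df, dh, ef, eg, eh, fg, fh, gh
  2-simplices (16): abe, abg, acd, acg, adf, aeh, afh, bdf, bdh, bef, bgh, cde, ceg, deh, efg, fgh

so the chain groups are C_0 ≅ Z^8, C_1 ≅ Z^24, C_2 ≅ Z^16.

The boundary map ∂_1: C_1 → C_0 sends each edge [p,q] (with p < q) to q − p. For instance
  ∂bd = d − b.
As a 8×24 matrix over Z this has rank 7, with invariant factors (1,1,1,1,1,1,1).

The boundary map ∂_2: C_2 → C_1 sends each 2-simplex [p,q,r] to [q,r] − [p,r] + [p,q]. For instance
  ∂cde = de − ce + cd,
  ∂efg = fg − eg + ef.
As a 24×16 matrix over Z this has rank 15, with invariant factors (1,1,1,1,1,1,1,1,1,1,1,1,1,1,1).

Now H_k = ker ∂_k / im ∂_{k+1}, so:

  H_0: rank C_0 − rank ∂_1 = 8 − 7 = 1, and the invariant factors of ∂_1 are all 1, so H_0 ≅ Z.
  H_1: rank ker ∂_1 − rank ∂_2 = (24 − 7) − 15 = 2, and the invariant factors of ∂_2 are all 1, so H_1 ≅ Z^2.
  H_2: rank ker ∂_2 − rank ∂_3 = (16 − 15) − 0 = 1, and there is no ∂_3, so H_2 ≅ Z.

(K is a triangulation of the torus T^2.)

H_0 ≅ Z,  H_1 ≅ Z^2,  H_2 ≅ Z.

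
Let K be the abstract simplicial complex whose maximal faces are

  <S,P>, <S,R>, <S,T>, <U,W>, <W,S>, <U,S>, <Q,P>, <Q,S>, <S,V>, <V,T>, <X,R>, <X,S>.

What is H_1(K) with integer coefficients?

H_1 = Z^4.

Take the total order P < Q < R < S < T < U < V < W < X on the vertex set. Then K (dimension 1) consists of the simplices:

  0-simplices (9): P, Q, R, S, T, U, V, W, X
  1-simplices (12): PQ, PS, QS, RS, RX, ST, SU, SV, SW, SX, TV, UW

giving chain groups C_0 ≅ Z^9, C_1 ≅ Z^12.

∂_1: C_1 → C_0 is given by ∂[p,q] = [q] − [p]. For instance
  ∂SX = X − S.
The resulting 9×12 matrix has rank 8, and its Smith normal form has invariant factors (1,1,1,1,1,1,1,1).

From H_k ≅ ker(∂_k) / im(∂_{k+1}) we obtain:

  H_1: rank ker ∂_1 − rank ∂_2 = (12 − 8) − 0 = 4, and there is no ∂_2, so H_1 ≅ Z^4.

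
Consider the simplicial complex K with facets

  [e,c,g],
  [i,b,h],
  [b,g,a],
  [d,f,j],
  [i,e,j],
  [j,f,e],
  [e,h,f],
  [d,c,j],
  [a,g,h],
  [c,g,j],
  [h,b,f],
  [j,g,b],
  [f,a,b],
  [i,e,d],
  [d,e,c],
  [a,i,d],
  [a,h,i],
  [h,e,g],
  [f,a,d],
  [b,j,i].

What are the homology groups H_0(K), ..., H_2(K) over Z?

We work with the vertex ordering a < b < c < d < e < f < g < h < i < j. The simplices of K, each written with vertices in increasing order, are:

  0-simplices (10): a, b, c, d, e, f, g, h, i, j
  1-simplices (30): ab, ad, af, ag, ah, ai, bf, bg, bh, bi, bj, cd, ce, cg, cj, de, df, di, dj, ef, eg, eh, ei, ej, fh, fj, gh, gj, hi, ij
  2-simplices (20): abf, abg, adf, adi, agh, ahi, bfh, bgj, bhi, bij, cde, cdj, ceg, cgj, dei, dfj, efh, efj, egh, eij

Hence C_0 ≅ Z^10, C_1 ≅ Z^30, C_2 ≅ Z^20.

The boundary map ∂_1: C_1 → C_0 is given by ∂[p,q] = [q] − [p]. For instance
  ∂ad = d − a.
The 10×30 boundary matrix has rank 9 and Smith normal form diag(1,1,1,1,1,1,1,1,1).

∂_2: C_2 → C_1 maps a triangle to the signed sum of its edges. For instance
  ∂efh = fh − eh + ef,
  ∂bij = ij − bj + bi.
This gives a 30×20 integer matrix of rank 20; reducing to Smith normal form yields diagonal entries (1,1,1,1,1,1,1,1,1,1,1,1,1,1,1,1,1,1,1,2).

Reading off H_k = ker ∂_k / im ∂_{k+1}:

  H_0: rank C_0 − rank ∂_1 = 10 − 9 = 1, and the invariant factors of ∂_1 are all 1, so H_0 ≅ Z.
  H_1: rank ker ∂_1 − rank ∂_2 = (30 − 9) − 20 = 1, and ∂_2 has invariant factor 2 > 1, so H_1 ≅ Z ⊕ Z/2.
  H_2: rank ker ∂_2 − rank ∂_3 = (20 − 20) − 0 = 0, and there is no ∂_3, so H_2 ≅ 0.

As a check, the Euler characteristic is 10 − 30 + 20 = 0, which agrees with 1 − 1 + 0 = 0.

H_0 = Z,  H_1 = Z ⊕ Z/2,  H_2 = 0.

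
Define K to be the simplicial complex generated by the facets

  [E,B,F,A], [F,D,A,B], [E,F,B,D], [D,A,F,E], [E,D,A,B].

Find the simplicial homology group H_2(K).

H_2 = 0.

Take the total order A < B < D < E < F on the vertex set. Then K (dimension 3) consists of the simplices:

  0-simplices (5): A, B, D, E, F
  1-simplices (10): AB, AD, AE, AF, BD, BE, BF, DE, DF, EF
  2-simplices (10): ABD, ABE, ABF, ADE, ADF, AEF, BDE, BDF, BEF, DEF
  3-simplices (5): ABDE, ABDF, ABEF, ADEF, BDEF

so the chain groups are C_0 ≅ Z^5, C_1 ≅ Z^10, C_2 ≅ Z^10, C_3 ≅ Z^5.

∂_1: C_1 → C_0 is given by ∂[p,q] = [q] − [p]. For instance
  ∂DF = F − D.
The 5×10 boundary matrix has rank 4 and Smith normal form diag(1,1,1,1).

The boundary map ∂_2: C_2 → C_1 maps a triangle to the signed sum of its edges. For instance
  ∂ADF = DF − AF + AD,
  ∂ABD = BD − AD + AB.
The resulting 10×10 matrix has rank 6, and its Smith normal form has invariant factors (1,1,1,1,1,1).

Boundary ∂_3: C_3 → C_2 sends each 3-simplex σ to the alternating sum Σ_i (−1)^i (σ with its i-th vertex removed). For instance
  ∂BDEF = DEF − BEF + BDF − BDE,
  ∂ADEF = DEF − AEF + ADF − ADE.
This gives a 10×5 integer matrix of rank 4; reducing to Smith normal form yields diagonal entries (1,1,1,1).

Now H_k = ker ∂_k / im ∂_{k+1}, so:

  H_2: rank ker ∂_2 − rank ∂_3 = (10 − 6) − 4 = 0, and the invariant factors of ∂_3 are all 1, so H_2 ≅ 0.

(K is a triangulation of the 3-sphere S^3.)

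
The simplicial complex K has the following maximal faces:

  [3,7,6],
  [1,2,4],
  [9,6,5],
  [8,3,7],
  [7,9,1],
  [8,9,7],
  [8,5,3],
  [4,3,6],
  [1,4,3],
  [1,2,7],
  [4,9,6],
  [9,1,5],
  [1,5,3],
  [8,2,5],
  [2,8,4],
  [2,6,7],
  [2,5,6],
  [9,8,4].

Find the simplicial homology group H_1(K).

Order the vertices as 1 < 2 < 3 < 4 < 5 < 6 < 7 < 8 < 9. Listing each simplex with vertices in this order, K has dimension 2 with simplices:

  0-simplices (9): [1], [2], [3], [4], [5], [6], [7], [8], [9]
  1-simplices (27): (27 of them)
  2-simplices (18): [1,2,4], [1,2,7], [1,3,4], [1,3,5], [1,5,9], [1,7,9], [2,4,8], [2,5,6], [2,5,8], [2,6,7], [3,4,6], [3,5,8], [3,6,7], [3,7,8], [4,6,9], [4,8,9], [5,6,9], [7,8,9]

so the chain groups are C_0 ≅ Z^9, C_1 ≅ Z^27, C_2 ≅ Z^18.

∂_1: C_1 → C_0 maps an edge to its endpoints' difference, ∂[p,q] = q − p.
This gives a 9×27 integer matrix of rank 8; reducing to Smith normal form yields diagonal entries (1,1,1,1,1,1,1,1).

The boundary map ∂_2: C_2 → C_1 sends each 2-simplex [p,q,r] to [q,r] − [p,r] + [p,q]. For instance
  ∂[3,4,6] = [4,6] − [3,6] + [3,4],
  ∂[1,3,5] = [3,5] − [1,5] + [1,3].
The resulting 27×18 matrix has rank 17, and its Smith normal form has invariant factors (1,1,1,1,1,1,1,1,1,1,1,1,1,1,1,1,1).

Computing H_k = (kernel of ∂_k) / (image of ∂_{k+1}):

  H_1: rank ker ∂_1 − rank ∂_2 = (27 − 8) − 17 = 2, and the invariant factors of ∂_2 are all 1, so H_1 = Z^2.

(K is a triangulation of the torus T^2.)

H_1 ≅ Z^2.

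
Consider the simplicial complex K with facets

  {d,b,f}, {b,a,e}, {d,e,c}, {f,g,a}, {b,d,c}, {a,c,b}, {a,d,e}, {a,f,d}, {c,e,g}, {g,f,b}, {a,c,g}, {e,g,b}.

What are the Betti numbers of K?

b_0 = 1, b_1 = 0, b_2 = 0.

Fix the vertex order a < b < c < d < e < f < g and write every simplex with vertices in increasing order. Then dim K = 2 and the simplices of K are:

  0-simplices (7): a, b, c, d, e, f, g
  1-simplices (18): ab, ac, ad, ae, af, ag, bc, bd, be, bf, bg, cd, ce, cg, de, df, eg, fg
  2-simplices (12): abc, abe, acg, ade, adf, afg, bcd, bdf, beg, bfg, cde, ceg

giving chain groups C_0 ≅ Z^7, C_1 ≅ Z^18, C_2 ≅ Z^12.

Boundary ∂_1: C_1 → C_0 sends each edge [p,q] (with p < q) to q − p.
This gives a 7×18 integer matrix of rank 6; reducing to Smith normal form yields diagonal entries (1,1,1,1,1,1).

∂_2: C_2 → C_1 acts by ∂[p,q,r] = [q,r] − [p,r] + [p,q]. For instance
  ∂beg = eg − bg + be,
  ∂bdf = df − bf + bd.
The 18×12 boundary matrix has rank 12 and Smith normal form diag(1,1,1,1,1,1,1,1,1,1,1,2).

Reading off H_k = ker ∂_k / im ∂_{k+1}:

  H_0: rank C_0 − rank ∂_1 = 7 − 6 = 1, and the invariant factors of ∂_1 are all 1, so H_0 ≅ Z.
  H_1: rank ker ∂_1 − rank ∂_2 = (18 − 6) − 12 = 0, and ∂_2 has invariant factor 2 > 1, so H_1 ≅ Z/2Z.
  H_2: rank ker ∂_2 − rank ∂_3 = (12 − 12) − 0 = 0, and there is no ∂_3, so H_2 ≅ 0.

Hence the Betti numbers are b_0 = 1, b_1 = 0, b_2 = 0.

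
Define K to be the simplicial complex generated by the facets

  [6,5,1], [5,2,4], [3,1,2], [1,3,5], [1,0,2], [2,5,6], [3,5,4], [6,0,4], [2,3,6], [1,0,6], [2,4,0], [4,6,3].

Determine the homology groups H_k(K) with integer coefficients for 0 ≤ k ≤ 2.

H_0 ≅ Z,  H_1 ≅ Z/2,  H_2 = 0.

We work with the vertex ordering 0 < 1 < 2 < 3 < 4 < 5 < 6. The simplices of K, each written with vertices in increasing order, are:

  0-simplices (7): [0], [1], [2], [3], [4], [5], [6]
  1-simplices (18): [0,1], [0,2], [0,4], [0,6], [1,2], [1,3], [1,5], [1,6], [2,3], [2,4], [2,5], [2,6], [3,4], [3,5], [3,6], [4,5], [4,6], [5,6]
  2-simplices (12): [0,1,2], [0,1,6], [0,2,4], [0,4,6], [1,2,3], [1,3,5], [1,5,6], [2,3,6], [2,4,5], [2,5,6], [3,4,5], [3,4,6]

giving chain groups C_0 ≅ Z^7, C_1 ≅ Z^18, C_2 ≅ Z^12.

Boundary ∂_1: C_1 → C_0 is given by ∂[p,q] = [q] − [p].
The resulting 7×18 matrix has rank 6, and its Smith normal form has invariant factors (1,1,1,1,1,1).

∂_2: C_2 → C_1 maps a triangle to the signed sum of its edges. For instance
  ∂[3,4,5] = [4,5] − [3,5] + [3,4],
  ∂[2,4,5] = [4,5] − [2,5] + [2,4].
As a 18×12 matrix over Z this has rank 12, with invariant factors (1,1,1,1,1,1,1,1,1,1,1,2).

Reading off H_k = ker ∂_k / im ∂_{k+1}:

  H_0: rank C_0 − rank ∂_1 = 7 − 6 = 1, and the invariant factors of ∂_1 are all 1, so H_0 ≅ Z.
  H_1: rank ker ∂_1 − rank ∂_2 = (18 − 6) − 12 = 0, and ∂_2 has invariant factor 2 > 1, so H_1 ≅ Z/2.
  H_2: rank ker ∂_2 − rank ∂_3 = (12 − 12) − 0 = 0, and there is no ∂_3, so H_2 ≅ 0.

As a check, the Euler characteristic is 7 − 18 + 12 = 1, which agrees with 1 − 0 + 0 = 1.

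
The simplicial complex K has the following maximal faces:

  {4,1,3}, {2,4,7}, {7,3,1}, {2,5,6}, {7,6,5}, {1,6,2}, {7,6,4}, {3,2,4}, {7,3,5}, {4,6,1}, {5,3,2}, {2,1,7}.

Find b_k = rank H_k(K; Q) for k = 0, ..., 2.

K has 7 vertices, 18 edges, 12 triangles.
rank ∂_0 = 0, rank ∂_1 = 6 ⇒ b_0 = 7 − 0 − 6 = 1; all invariant factors of ∂_1 are 1 so no torsion. So H_0 = Z.
rank ∂_1 = 6, rank ∂_2 = 12 ⇒ b_1 = 18 − 6 − 12 = 0; ∂_2 has invariant factor(s) [2] giving torsion. So H_1 = Z/2.
rank ∂_2 = 12, rank ∂_3 = 0 ⇒ b_2 = 12 − 12 − 0 = 0. So H_2 = 0.

b_0 = 1, b_1 = 0, b_2 = 0.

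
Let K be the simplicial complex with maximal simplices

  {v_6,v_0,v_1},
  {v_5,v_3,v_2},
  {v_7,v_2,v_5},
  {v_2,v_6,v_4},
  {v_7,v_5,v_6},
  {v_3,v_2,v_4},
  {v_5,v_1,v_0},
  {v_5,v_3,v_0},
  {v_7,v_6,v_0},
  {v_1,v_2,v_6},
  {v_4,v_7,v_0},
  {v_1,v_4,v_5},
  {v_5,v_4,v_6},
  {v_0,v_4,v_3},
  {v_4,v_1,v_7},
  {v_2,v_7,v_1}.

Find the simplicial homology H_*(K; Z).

K has 8 vertices, 24 edges, 16 triangles.
rank ∂_0 = 0, rank ∂_1 = 7 ⇒ b_0 = 8 − 0 − 7 = 1; all invariant factors of ∂_1 are 1 so no torsion. So H_0 ≅ Z.
rank ∂_1 = 7, rank ∂_2 = 15 ⇒ b_1 = 24 − 7 − 15 = 2; all invariant factors of ∂_2 are 1 so no torsion. So H_1 ≅ Z^2.
rank ∂_2 = 15, rank ∂_3 = 0 ⇒ b_2 = 16 − 15 − 0 = 1. So H_2 ≅ Z.

H_0 ≅ Z,  H_1 ≅ Z^2,  H_2 ≅ Z.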